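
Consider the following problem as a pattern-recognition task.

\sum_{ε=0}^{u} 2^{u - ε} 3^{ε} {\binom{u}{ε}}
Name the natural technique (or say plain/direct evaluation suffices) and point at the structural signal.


Technique: the binomial theorem — the summand is term ε of a binomial expansion in 3 and 2; the whole sum is a single power.


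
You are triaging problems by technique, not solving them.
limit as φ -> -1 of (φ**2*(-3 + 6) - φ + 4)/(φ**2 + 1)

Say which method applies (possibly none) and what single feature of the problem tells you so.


Method: no special technique — the expression is continuous at the evaluation point — substitute directly; no indeterminate form appears.


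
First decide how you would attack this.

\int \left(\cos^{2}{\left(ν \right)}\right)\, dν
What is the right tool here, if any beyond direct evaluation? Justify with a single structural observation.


Technique: a trigonometric identity — \cos^{2}{\left(ν \right)} is an even power — the power-reduction identity rewrites it into first-degree cosines.


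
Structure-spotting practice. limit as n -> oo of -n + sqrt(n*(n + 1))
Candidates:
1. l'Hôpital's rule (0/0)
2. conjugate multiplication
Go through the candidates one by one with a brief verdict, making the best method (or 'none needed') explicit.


Diagnosis: conjugate multiplication — both pieces blow up but their difference is finite; the conjugate trick rationalizes sqrt(n*(n + 1)) - n.
- l'Hôpital's rule (0/0): substitution produces ∞ − ∞ rather than a vanishing quotient; the rule needs a 0/0 ratio to act on.
- conjugate multiplication — yes, a natural case for it.


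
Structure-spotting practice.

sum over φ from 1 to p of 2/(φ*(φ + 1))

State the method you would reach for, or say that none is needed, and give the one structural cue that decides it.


Best approach: telescoping — rewrite 2/(φ*(φ + 1)) as simple fractions and successive terms eat each other — only the edges survive.


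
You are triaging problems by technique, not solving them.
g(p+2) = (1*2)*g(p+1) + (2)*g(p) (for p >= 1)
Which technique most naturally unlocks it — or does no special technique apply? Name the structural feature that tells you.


Diagnosis: the characteristic-root method — shift-invariance with fixed coefficients calls for exponential trials; the characteristic polynomial finds every r^p.


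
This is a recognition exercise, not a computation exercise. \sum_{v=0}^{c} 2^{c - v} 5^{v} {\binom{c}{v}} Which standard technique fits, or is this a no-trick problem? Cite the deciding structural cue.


Best approach: the binomial theorem — binomial coefficients against complementary powers of 5 and 2: recognize the binomial expansion and resum.


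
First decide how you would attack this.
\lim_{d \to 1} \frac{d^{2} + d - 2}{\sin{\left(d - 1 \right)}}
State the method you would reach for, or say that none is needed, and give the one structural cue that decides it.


Best approach: l'Hôpital's rule (0/0) — plug in 1: top and bottom both hit zero, so differentiate each and retry. Known elementary limits would finish this too — the rule just bypasses the case analysis.


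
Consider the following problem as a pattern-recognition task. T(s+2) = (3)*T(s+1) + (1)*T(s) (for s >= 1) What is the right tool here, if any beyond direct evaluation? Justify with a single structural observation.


Best approach: the characteristic-root method — fixed numeric weights on consecutive terms and no forcing term added: the root method in its home territory.


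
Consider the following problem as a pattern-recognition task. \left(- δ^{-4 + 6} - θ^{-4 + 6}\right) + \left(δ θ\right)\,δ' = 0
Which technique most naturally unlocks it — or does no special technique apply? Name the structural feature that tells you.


Best approach: the homogeneous substitution — the slope's numerator and denominator share total degree; set v = δ/θ and the equation drops to separable form. A Bernoulli substitution is a fair alternative on this equation directly; the homogeneous reading takes it as given.


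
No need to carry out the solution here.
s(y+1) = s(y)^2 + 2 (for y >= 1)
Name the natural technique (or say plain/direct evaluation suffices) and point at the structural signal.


Diagnosis: no special technique — the update rule curves (it is not linear in the unknown sequence), so no superposition-based closed form attaches — iterate or study it directly.


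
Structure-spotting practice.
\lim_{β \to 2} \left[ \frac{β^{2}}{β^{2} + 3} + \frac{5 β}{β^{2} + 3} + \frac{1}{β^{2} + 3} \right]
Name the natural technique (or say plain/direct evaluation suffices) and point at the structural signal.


Verdict: no special technique — no vanishing denominator and no indeterminate clash at the point — evaluation is immediate.


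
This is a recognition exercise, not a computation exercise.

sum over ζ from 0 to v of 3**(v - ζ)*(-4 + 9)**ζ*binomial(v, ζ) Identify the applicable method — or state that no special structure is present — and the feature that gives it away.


Diagnosis: the binomial theorem — binomial(v, ζ) weighting matched powers of (-4 + 9) and 3 is the expanded form of ((-4 + 9) + 3)^v — fold it back up.


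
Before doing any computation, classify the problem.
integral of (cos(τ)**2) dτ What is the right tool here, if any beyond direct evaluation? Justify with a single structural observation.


Technique: a trigonometric identity — cos(τ)**2 is the textbook power-reduction case — identities first, antiderivatives second.


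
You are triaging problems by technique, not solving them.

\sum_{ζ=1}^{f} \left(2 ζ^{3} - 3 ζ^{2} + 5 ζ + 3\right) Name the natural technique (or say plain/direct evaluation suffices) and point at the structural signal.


Method: no special technique — the sum is polynomial through and through; closed forms for each power of ζ finish it directly.


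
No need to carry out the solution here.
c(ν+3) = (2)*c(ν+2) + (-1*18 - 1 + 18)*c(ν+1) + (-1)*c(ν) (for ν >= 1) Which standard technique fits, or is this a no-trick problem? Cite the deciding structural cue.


Technique: the characteristic-root method — fixed numeric weights on consecutive terms and no forcing term added: the root method in its home territory.


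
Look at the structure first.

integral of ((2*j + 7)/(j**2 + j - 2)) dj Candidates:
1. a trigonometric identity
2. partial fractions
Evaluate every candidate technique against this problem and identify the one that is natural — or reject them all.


Verdict: partial fractions — the bottom, j**2 + j - 2, comes apart into simple factors, and a proper rational function over split factors decomposes.
- a trigonometric identity — there is no trigonometric structure at all — the integrand carries no sine or cosine to rewrite.
- partial fractions — yes — fits the structure here.


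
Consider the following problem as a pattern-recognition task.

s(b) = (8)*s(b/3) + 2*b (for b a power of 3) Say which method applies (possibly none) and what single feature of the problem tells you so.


Best approach: the master substitution — treat m = log base 3 of b as the new clock: one recursion step advances m by one while b scales by 3.


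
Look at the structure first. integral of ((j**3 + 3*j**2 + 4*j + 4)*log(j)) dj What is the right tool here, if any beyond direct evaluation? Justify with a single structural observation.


Diagnosis: integration by parts — choose u = log(j): one derivative turns the logarithm algebraic, and the remaining factor j**3 + 3*j**2 + 4*j + 4 integrates term by term under the power rule.


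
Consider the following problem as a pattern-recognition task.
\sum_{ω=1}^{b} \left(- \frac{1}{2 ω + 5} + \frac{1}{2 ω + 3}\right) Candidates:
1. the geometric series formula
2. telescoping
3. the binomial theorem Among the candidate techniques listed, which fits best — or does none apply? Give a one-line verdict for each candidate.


Verdict: telescoping — the piece each term subtracts is \frac{1}{2 ω + 3} advanced by one index, and it reappears with a plus sign leading the following term — the sum collapses to its boundary terms.
- the geometric series formula — the term-to-term ratio changes with the index, so the geometric formula cannot close it.
- telescoping: applies; the problem has the shape this method handles.
- the binomial theorem — the summand does not match any term pattern of an expanded binomial power.


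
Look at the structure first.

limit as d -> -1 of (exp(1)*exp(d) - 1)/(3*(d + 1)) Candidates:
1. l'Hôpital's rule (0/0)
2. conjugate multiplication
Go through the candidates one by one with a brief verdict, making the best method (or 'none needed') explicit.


Verdict: l'Hôpital's rule (0/0) — the 0/0 form at -1 is the signature situation for l'Hôpital's rule. The standard small-argument limits would also carry it; the rule is the systematic route.
- l'Hôpital's rule (0/0): applicable, and directly so.
- conjugate multiplication — no difference of divergent radicals appears, so rationalizing has nothing to cancel.


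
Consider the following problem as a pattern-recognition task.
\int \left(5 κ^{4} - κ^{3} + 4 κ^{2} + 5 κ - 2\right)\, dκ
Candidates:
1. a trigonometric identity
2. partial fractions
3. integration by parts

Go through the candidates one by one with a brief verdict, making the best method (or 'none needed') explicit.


Diagnosis: no special technique — a term-by-term power-rule job in κ; no substitution or rearrangement earns its keep here.
- a trigonometric identity: no sine or cosine appears, so there is nothing for a trigonometric identity to act on.
- partial fractions: the expression is not a ratio of polynomials that decomposes further.
- integration by parts: splitting off a factor buys nothing — the integrand integrates directly without parts.


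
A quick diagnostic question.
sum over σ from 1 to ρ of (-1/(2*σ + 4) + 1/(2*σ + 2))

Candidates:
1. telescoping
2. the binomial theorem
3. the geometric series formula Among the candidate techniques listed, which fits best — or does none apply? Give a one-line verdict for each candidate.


Best approach: telescoping — each term adds 1/(2*σ + 2) and subtracts the same expression advanced one index; that subtracted piece cancels against the next term's added copy — only the boundary terms survive.
- telescoping — yes — fits the structure here.
- the binomial theorem — there is no sum-raised-to-a-power identity hiding in these terms.
- the geometric series formula — the term-to-term ratio drifts with the index — the one thing the geometric formula cannot absorb.


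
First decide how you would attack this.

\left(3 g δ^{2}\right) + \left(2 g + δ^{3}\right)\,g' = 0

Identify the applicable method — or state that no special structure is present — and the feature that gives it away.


Technique: the exact-equation method — checking ∂/∂g of 3 g δ^{2} against ∂/∂δ of 2 g + δ^{3}: they match — the equation is exact as it stands.


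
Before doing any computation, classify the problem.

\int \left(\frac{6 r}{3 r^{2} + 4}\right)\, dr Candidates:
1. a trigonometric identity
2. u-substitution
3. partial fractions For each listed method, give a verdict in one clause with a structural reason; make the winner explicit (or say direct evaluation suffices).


Diagnosis: u-substitution — the only nontrivial dependence routes through 3 r^{2} + 4, whose derivative supplies the leftover factor up to a constant multiple — u = 3 r^{2} + 4 flattens it.
- a trigonometric identity — no sine or cosine appears, so there is nothing for a trigonometric identity to act on.
- u-substitution — yes — fits the structure here.
- partial fractions — proper and rational, yes, but the denominator has no factorization over the rationals to exploit.


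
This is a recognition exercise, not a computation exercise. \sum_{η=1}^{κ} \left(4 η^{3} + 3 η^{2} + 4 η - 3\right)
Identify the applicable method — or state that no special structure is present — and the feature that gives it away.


Best approach: no special technique — no cancellation, no constant ratio, no binomial weights — just polynomial terms summed directly.


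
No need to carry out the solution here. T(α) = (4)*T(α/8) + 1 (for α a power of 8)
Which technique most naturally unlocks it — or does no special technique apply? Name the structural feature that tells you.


Technique: the master substitution — the call at α/8 makes this multiplicative recursion; the master-style substitution converts it to additive.


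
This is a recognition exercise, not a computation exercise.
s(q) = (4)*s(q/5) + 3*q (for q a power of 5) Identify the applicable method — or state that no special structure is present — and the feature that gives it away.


Technique: the master substitution — the argument contracts 5-fold per step: reindex q exponentially and solve the linear recurrence in the new index.


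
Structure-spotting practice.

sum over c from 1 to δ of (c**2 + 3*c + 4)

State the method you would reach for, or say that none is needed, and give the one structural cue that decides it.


Technique: no special technique — the sum is polynomial through and through; closed forms for each power of c finish it directly.


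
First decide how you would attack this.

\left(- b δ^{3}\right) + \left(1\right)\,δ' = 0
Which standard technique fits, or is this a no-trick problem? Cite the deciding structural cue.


Verdict: separation of variables — solved for the derivative, the right side splits multiplicatively into a function of each variable alone — divide and integrate each side.


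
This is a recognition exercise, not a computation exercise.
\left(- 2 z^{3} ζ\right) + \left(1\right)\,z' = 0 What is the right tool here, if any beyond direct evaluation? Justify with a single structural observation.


Best approach: separation of variables — all dependence on the two variables factors apart, the defining separable shape.


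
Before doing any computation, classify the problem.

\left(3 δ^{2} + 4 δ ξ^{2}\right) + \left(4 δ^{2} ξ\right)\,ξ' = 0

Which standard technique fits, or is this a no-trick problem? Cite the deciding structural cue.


Diagnosis: the exact-equation method — because the two cross partials coincide, the form is conservative as written — recover its potential in (δ, ξ).


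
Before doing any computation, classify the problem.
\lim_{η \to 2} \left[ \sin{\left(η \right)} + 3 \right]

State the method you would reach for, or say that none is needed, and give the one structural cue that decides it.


Diagnosis: no special technique — nothing blocks direct substitution at 2: plug in and finish.


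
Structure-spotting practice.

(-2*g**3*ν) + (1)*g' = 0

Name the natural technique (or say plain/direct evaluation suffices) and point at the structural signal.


Best approach: separation of variables — solved for the derivative, the right side splits multiplicatively into a function of each variable alone — divide and integrate each side.


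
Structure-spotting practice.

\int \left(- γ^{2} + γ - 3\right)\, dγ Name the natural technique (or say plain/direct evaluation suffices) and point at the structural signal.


Technique: no special technique — scan for structure and find none: constant multiples of powers of γ, integrate directly.


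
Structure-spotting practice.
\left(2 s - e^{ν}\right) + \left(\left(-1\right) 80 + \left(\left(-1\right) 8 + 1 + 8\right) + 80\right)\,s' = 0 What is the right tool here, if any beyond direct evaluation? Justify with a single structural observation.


Method: a linear integrating factor — s appears only to the first power with coefficient 2 — the classic integrating-factor setup.


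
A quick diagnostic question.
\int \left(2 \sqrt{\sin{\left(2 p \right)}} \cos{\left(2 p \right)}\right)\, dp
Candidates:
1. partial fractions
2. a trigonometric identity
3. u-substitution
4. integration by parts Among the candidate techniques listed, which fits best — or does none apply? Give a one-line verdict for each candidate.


Best approach: u-substitution — collected, the integrand has one factor that is, up to a constant, the derivative of an inner expression the rest depends on — substitute for that inner expression.
- partial fractions: there is no rational-function structure to decompose.
- a trigonometric identity — no even trigonometric power and no product of distinct frequencies to rewrite.
- u-substitution: yes, a natural case for it.
- integration by parts — there is no nonconstant-polynomial-times-kernel split with an exp, sine, cosine (degree-1 argument), or logarithm partner.


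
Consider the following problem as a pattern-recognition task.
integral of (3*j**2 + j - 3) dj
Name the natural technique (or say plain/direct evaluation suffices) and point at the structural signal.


Diagnosis: no special technique — every term is a constant multiple of a power of j; term-wise power-rule integration needs no preliminary transformation.


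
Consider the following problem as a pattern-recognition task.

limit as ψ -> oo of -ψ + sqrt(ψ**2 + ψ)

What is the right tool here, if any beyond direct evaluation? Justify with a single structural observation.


Technique: conjugate multiplication — two divergent pieces with a minus sign between them and a radical in the mix: rationalize sqrt(ψ**2 + ψ) - ψ before any limit law applies.


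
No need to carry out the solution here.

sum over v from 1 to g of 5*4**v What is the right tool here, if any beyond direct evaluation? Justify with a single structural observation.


Technique: the geometric series formula — consecutive terms stand in a fixed index-free ratio — the geometric sum formula closes it.


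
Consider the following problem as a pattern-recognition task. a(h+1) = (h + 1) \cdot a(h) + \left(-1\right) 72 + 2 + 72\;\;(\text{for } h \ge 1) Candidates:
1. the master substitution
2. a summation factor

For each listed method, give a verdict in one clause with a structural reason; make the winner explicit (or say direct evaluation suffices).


Technique: a summation factor — normalize by the running product of h + 1: the left side becomes a difference, and differences sum.
- the master substitution: there is no divide-the-index recursive argument.
- a summation factor — applicable, and directly so.


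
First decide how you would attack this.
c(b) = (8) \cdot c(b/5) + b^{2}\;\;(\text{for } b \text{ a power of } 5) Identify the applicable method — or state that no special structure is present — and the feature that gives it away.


Best approach: the master substitution — the argument shrinks by the factor 5, so measure the index on a logarithmic scale and the recursion becomes a shift.


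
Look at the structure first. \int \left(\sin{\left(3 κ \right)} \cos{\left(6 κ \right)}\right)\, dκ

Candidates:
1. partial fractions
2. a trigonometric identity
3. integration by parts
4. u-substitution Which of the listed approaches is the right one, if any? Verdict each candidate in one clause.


Best approach: a trigonometric identity — cross-frequency products like \sin{\left(3 κ \right)} \cos{\left(6 κ \right)} are the textbook product-to-sum case — the identity converts them to directly integrable sinusoids.
- partial fractions: the expression is not a ratio of polynomials that decomposes further.
- a trigonometric identity: yes — fits the structure here.
- integration by parts: not the fit here: there is no polynomial factor to ladder down — parts can still close the trigonometric product by recursion, though the identity rewrite is the direct route.
- u-substitution — no subexpression of the integrand pairs with its own derivative as a factor — individual terms may offer their own substitutions, but any change of variable covering the whole integral would have to be constructed from outside the expression.


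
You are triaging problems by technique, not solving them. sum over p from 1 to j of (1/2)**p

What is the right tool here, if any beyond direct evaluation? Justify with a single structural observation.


Technique: the geometric series formula — check a ratio of consecutive terms: it is 1/2, independent of the index, so the geometric formula closes the sum.


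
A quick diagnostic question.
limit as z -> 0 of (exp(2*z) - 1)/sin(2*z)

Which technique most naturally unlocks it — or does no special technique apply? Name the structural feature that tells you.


Best approach: l'Hôpital's rule (0/0) — numerator and denominator both vanish at 0 — a genuine 0/0 form, which is exactly when l'Hôpital applies. A first-order expansion at the point is an equally standard path; the rule packages it.


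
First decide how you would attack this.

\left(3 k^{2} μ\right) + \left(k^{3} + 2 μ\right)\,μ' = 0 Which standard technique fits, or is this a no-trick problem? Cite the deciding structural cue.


Diagnosis: the exact-equation method — checking ∂/∂μ of 3 k^{2} μ against ∂/∂k of k^{3} + 2 μ: they match — the equation is exact as it stands.


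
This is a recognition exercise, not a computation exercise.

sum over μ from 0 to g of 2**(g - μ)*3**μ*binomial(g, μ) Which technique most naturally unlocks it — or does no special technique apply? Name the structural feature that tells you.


Diagnosis: the binomial theorem — terms weighting binomial(g, μ) against matched powers of 3 and 2 reassemble into (3 + 2)^g by the binomial theorem.


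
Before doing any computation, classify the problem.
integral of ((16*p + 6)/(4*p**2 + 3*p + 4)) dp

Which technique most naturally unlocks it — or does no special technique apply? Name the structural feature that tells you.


Best approach: u-substitution — everything non-trivial happens through the inner expression 4*p**2 + 3*p + 4, and its derivative accounts for the remaining factor up to a constant, so set u = 4*p**2 + 3*p + 4.


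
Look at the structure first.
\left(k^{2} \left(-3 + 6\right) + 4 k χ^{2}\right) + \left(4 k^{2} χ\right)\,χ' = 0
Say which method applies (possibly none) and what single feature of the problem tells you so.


Technique: the exact-equation method — equality of cross partials is the green light — assemble the potential function term by term.


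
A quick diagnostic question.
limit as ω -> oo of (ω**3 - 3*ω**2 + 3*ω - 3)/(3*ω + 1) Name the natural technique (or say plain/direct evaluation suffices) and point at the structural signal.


Method: dominant-term comparison — divide through by the highest power of ω; every lower-order term dies and the dominant terms decide the limit. Differentiating the expression as a single quotient would eventually settle it as well; matching dominant growth settles it immediately.


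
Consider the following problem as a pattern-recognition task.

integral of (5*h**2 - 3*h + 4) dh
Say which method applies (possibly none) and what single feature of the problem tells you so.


Verdict: no special technique — a term-by-term power-rule job in h; no substitution or rearrangement earns its keep here.


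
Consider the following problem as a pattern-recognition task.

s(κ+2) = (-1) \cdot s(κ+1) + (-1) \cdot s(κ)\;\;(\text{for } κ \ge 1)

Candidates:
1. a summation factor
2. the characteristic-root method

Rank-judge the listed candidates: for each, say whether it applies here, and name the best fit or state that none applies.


Diagnosis: the characteristic-root method — the recurrence treats every index alike (constant coefficients, no forcing) — precisely the regime where r^κ trials close it.
- a summation factor — the recurrence reaches back more than one step, outside the first-order family a summation factor normalizes.
- the characteristic-root method — applies; the problem has the shape this method handles.


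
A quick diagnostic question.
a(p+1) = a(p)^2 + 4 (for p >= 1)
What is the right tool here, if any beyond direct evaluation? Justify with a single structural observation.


Technique: no special technique — the update rule curves (it is not linear in the unknown sequence), so no superposition-based closed form attaches — iterate or study it directly.


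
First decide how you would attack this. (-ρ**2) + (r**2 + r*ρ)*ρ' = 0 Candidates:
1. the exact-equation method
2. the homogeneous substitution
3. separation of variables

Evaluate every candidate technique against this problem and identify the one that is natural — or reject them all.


Diagnosis: the homogeneous substitution — the slope's numerator and denominator share total degree; set v = ρ/r and the equation drops to separable form. With the right rearrangement (exchanging the roles of the variables where needed), this also fits a Bernoulli template; the homogeneous substitution reads the structure directly.
- the exact-equation method: no potential function has this form as its differential, as written.
- the homogeneous substitution: yes, a natural case for it.
- separation of variables: no algebra isolates the independent variable on one side and the unknown on the other.


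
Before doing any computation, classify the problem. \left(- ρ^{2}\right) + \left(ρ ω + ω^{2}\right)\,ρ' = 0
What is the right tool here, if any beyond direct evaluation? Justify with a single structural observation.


Best approach: the homogeneous substitution — the slope's numerator and denominator have matching total degree, so it depends only on ρ/ω and the ratio substitution collapses it. With the right rearrangement (exchanging the roles of the variables where needed), this also fits a Bernoulli template; the homogeneous substitution reads the structure directly.


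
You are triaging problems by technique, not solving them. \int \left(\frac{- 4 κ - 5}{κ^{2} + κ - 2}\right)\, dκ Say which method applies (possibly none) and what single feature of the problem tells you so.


Best approach: partial fractions — rational integrand, reducible denominator κ^{2} + κ - 2: decompose first, integrate second.


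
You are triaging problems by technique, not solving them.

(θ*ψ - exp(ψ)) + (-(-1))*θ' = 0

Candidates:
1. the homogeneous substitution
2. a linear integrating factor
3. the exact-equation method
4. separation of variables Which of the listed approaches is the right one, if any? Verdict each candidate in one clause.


Diagnosis: a linear integrating factor — arrange it as θ' + ψ·θ = (the forcing term) and the integrating factor does the rest.
- the homogeneous substitution: the slope is not a function of the ratio of the variables alone.
- a linear integrating factor — applies; the problem has the shape this method handles.
- the exact-equation method: no potential function has this form as its differential, as written.
- separation of variables: no algebra isolates the independent variable on one side and the unknown on the other.


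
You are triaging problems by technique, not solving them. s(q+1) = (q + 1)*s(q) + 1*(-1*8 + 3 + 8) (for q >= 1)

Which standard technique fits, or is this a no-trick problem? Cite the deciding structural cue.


Verdict: a summation factor — normalize by the running product of q + 1: the left side becomes a difference, and differences sum.


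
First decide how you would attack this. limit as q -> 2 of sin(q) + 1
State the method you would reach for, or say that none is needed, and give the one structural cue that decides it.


Best approach: no special technique — the expression is continuous at the evaluation point — substitute directly; no indeterminate form appears.


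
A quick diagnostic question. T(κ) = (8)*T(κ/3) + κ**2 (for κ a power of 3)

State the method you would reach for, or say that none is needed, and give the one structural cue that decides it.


Technique: the master substitution — a divide-and-conquer shape: argument κ/3, so change variables with κ = 3^m and solve the linear version.


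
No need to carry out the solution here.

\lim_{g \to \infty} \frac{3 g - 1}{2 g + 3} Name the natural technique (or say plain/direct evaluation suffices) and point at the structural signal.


Method: dominant-term comparison — divide through by the highest power of g; every lower-order term dies and the dominant terms decide the limit. l'Hôpital's at-infinity variant applies to the expression viewed as a single quotient; the leading-term comparison is the direct route.


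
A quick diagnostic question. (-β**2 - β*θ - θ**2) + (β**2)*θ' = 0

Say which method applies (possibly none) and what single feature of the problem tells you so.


Technique: the homogeneous substitution — the slope's numerator and denominator share total degree; set v = θ/β and the equation drops to separable form.


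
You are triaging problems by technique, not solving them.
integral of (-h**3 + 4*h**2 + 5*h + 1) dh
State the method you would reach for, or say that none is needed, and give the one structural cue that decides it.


Diagnosis: no special technique — every term is a constant multiple of a power of h; term-wise power-rule integration needs no preliminary transformation.


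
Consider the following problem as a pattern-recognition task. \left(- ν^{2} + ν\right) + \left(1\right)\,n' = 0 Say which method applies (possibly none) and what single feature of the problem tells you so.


Verdict: no special technique — solved for the derivative, n never appears on the right — this is a direct integration in ν, not a differential-equations problem at heart.


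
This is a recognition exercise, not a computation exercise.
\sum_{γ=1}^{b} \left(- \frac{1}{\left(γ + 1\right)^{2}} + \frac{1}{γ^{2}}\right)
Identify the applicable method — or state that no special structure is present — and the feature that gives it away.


Best approach: telescoping — spot the paired structure — each term adds \frac{1}{γ^{2}} and subtracts its successor value, which the next term restores: the definition of a telescoping chain.


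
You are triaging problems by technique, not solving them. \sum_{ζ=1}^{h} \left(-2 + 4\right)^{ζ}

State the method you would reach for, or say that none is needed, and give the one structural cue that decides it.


Technique: the geometric series formula — consecutive terms stand in a fixed index-free ratio — the geometric sum formula closes it.


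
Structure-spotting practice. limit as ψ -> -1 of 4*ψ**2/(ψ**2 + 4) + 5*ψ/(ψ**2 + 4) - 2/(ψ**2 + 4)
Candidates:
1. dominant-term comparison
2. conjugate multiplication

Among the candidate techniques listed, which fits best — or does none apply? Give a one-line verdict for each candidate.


Method: no special technique — the expression is continuous at -1 — substitute and evaluate; no indeterminate form appears.
- dominant-term comparison: no ranking of term growth rates resolves the limit here.
- conjugate multiplication: the conjugate move applies to radical differences, which this is not.


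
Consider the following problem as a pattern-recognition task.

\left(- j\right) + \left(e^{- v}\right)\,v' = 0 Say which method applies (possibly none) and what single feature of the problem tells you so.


Technique: separation of variables — one side of the product carries the independent variable, the other the unknown — the textbook separation shape. The equation is exact as it stands too — a potential function exists — though separation reads the split structure directly.


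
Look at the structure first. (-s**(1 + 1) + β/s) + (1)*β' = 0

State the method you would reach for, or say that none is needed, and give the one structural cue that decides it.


Best approach: a linear integrating factor — linear in the unknown with genuine forcing: multiply through by the exponential of the integrated coefficient and the left side closes into one derivative.


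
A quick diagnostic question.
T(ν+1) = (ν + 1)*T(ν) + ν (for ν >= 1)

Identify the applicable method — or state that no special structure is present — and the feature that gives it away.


Method: a summation factor — because the multiplier ν + 1 is index-dependent, divide through by its running product and sum the resulting differences.


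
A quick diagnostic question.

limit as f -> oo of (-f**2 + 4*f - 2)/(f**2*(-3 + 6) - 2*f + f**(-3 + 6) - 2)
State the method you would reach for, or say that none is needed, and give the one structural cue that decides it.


Diagnosis: dominant-term comparison — divide through by the highest power of f; every lower-order term dies and the dominant terms decide the limit. Viewed as a single quotient this is an ∞/∞ form — an at-infinity application of l'Hôpital's rule would also resolve it; comparing leading growth reads the answer without differentiating.


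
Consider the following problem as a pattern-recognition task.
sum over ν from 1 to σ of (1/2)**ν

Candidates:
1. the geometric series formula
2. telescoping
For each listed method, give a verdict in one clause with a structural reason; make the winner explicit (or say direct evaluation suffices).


Technique: the geometric series formula — term-over-term division gives 1/2 every time — index-free ratio, geometric sum formula applies.
- the geometric series formula: a fit — the right tool for this form.
- telescoping: the terms as presented offer no neighboring cancellation — a telescoping rewrite may exist, but the displayed structure does not hand one over.


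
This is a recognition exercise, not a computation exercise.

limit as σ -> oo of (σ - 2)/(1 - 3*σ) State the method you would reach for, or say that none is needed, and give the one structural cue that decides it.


Verdict: dominant-term comparison — as σ grows, only the highest-degree terms matter — compare leading terms and read the limit off. l'Hôpital's at-infinity variant applies to the expression viewed as a single quotient; the leading-term comparison is the direct route.


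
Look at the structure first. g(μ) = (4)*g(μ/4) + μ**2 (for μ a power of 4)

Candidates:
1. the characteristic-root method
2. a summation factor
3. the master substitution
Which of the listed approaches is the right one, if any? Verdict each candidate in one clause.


Best approach: the master substitution — a divide-and-conquer shape: argument μ/4, so change variables with μ = 4^m and solve the linear version.
- the characteristic-root method: a divided-index call is not the fixed-shift linear shape that characteristic roots solve.
- a summation factor — a divided-index call is outside the fixed-shift first-order family a summation factor normalizes.
- the master substitution — yes — fits the structure here.


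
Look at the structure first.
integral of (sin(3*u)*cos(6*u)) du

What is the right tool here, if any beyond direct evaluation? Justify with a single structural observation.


Best approach: a trigonometric identity — distinct frequencies under one product (sin(3*u)*cos(6*u)): the product-to-sum identity is the systematic route to an integrable form.


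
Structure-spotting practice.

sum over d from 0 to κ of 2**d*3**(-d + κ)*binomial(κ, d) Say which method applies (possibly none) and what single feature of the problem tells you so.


Technique: the binomial theorem — terms weighting binomial(κ, d) against matched powers of 2 and 3 reassemble into (2 + 3)^κ by the binomial theorem.


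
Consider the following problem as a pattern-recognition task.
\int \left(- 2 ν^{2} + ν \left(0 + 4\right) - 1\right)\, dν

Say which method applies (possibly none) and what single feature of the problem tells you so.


Verdict: no special technique — nothing composite, nothing rational, nothing trigonometric — each constant-multiple power of ν integrates by the power rule alone.


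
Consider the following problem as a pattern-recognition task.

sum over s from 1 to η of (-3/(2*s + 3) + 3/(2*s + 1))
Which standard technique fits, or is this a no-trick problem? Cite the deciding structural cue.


Verdict: telescoping — the summand is 3/(2*s + 1) minus the same expression shifted by one, so consecutive terms cancel in pairs.


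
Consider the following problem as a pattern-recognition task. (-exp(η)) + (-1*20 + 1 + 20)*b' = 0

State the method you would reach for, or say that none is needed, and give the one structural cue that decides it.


Diagnosis: no special technique — the slope is a pure function of η; integrate both sides and be done.


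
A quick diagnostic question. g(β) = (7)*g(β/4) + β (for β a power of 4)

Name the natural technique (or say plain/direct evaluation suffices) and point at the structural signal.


Method: the master substitution — divide-the-index recursion (β/4 inside the call) straightens out once the index is rewritten as 4^m.


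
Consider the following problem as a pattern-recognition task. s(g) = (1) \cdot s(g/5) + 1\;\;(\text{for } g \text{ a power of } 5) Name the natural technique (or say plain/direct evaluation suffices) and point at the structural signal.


Best approach: the master substitution — the argument contracts 5-fold per step: reindex g exponentially and solve the linear recurrence in the new index.


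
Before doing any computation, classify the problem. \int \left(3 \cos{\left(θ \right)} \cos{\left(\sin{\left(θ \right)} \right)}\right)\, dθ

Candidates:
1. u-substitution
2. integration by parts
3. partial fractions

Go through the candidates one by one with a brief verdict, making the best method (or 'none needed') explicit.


Verdict: u-substitution — the only nontrivial dependence routes through \sin{\left(θ \right)}, whose derivative supplies the leftover factor up to a constant multiple — u = \sin{\left(θ \right)} flattens it.
- u-substitution: a fit — the right tool for this form.
- integration by parts: no split into a nonconstant polynomial times one of the standard kernels — exp, sine, or cosine of a linear argument, or a logarithm — applies here.
- partial fractions: there is no rational-function structure to decompose.


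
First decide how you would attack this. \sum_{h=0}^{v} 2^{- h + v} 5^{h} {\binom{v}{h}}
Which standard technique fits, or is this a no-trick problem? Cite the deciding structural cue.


Method: the binomial theorem — binomial coefficients against complementary powers of 5 and 2: recognize the binomial expansion and resum.


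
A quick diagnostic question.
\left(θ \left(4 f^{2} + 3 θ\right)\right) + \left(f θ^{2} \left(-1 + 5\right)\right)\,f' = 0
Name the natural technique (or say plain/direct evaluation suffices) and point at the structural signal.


Best approach: the exact-equation method — equality of cross partials is the green light — assemble the potential function term by term.


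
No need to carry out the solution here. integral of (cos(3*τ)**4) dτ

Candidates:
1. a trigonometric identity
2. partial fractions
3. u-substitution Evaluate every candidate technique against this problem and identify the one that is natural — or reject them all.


Best approach: a trigonometric identity — cos(3*τ)**4 carries an even exponent — trade it for double-angle cosines before integrating.
- a trigonometric identity — yes — fits the structure here.
- partial fractions — there is no rational-function structure to decompose.
- u-substitution: no subexpression of the integrand serves as a whole-integral substitution inner — individual terms may offer their own, but none carries its derivative as a factor of the full integrand; a working change of variable would have to be constructed from outside the expression.


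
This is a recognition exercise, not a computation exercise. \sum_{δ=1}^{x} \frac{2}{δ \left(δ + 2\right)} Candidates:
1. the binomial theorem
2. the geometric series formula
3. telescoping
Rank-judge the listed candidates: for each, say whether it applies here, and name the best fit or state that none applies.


Technique: telescoping — \frac{2}{δ \left(δ + 2\right)} is a collapsed telescope: expand it into simple fractions to see the cancellation.
- the binomial theorem — no binomial coefficients pair up with complementary powers here.
- the geometric series formula: the term-to-term ratio drifts with the index — the one thing the geometric formula cannot absorb.
- telescoping — applicable, and directly so.
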